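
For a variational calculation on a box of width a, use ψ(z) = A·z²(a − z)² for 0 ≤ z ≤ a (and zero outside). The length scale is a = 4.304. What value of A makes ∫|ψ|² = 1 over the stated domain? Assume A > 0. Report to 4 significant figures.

A ≈ 0.03526

Normalization requires ∫|ψ|² dz = 1, integrated from 0 to a.
∫|ψ|² dz = A²·(a^9/630).
Setting this equal to 1 gives A² = 1/(a^9/630).
Plugging in a = 4.304 yields A = 0.035257.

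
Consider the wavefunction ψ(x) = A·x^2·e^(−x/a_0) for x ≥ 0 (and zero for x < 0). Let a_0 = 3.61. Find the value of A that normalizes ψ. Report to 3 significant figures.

A ≈ 0.0466

The normalization condition is ∫|ψ|² dx = 1 from 0 to ∞.
Carrying out the integral gives A² · 3·a_0^5/4.
So A² = (3·a_0^5/4)^(−1).
Substituting a_0 = 3.61 gives A² = 0.002175, so A = 0.04663.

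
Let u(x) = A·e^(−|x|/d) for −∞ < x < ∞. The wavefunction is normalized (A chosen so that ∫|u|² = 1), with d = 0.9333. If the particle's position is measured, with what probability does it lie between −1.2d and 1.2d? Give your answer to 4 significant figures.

P ≈ 0.9093

P = ∫_{−1.2d}^{1.2d} |u(x)|² dx.
The normalization integral ∫|u|²dx over the whole domain equals d·A², and A² cancels in the ratio.
Both integrals are even about x = 0, so only the x ≥ 0 halves are needed (the factors of 2 cancel). Let t = x/d; then A² and the length scale cancel, so P = ∫_{0}^{1.2} e^(-2·t) dt ÷ ∫_{0}^{∞} e^(-2·t) dt.
An antiderivative of e^(-2·t) is -e^(-2·t)/2; evaluating from 0 to 1.2 gives 1/2 - e^(-12/5)/2, while the full integral is 1/2.
The result is P = 0.90928.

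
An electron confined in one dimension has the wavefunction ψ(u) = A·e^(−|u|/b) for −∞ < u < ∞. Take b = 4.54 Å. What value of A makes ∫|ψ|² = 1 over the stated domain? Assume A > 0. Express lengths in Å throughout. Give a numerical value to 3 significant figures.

A ≈ 0.469 Å^(-1/2)

Normalization requires ∫|ψ|² du = 1, integrated from −∞ to ∞.
Using ∫₀^∞ uⁿ e^(−αu) du = n!/αⁿ⁺¹, ∫|ψ|² du = A²·(b).
Plugging in b = 4.54 yields A = 0.4693.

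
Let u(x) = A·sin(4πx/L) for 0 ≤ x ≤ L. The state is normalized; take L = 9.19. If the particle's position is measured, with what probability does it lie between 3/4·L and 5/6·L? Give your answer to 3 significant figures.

|u|² is the probability density, so P = ∫_{3/4·L}^{5/6·L} |u|² dx.
Since A² = 1/(L/2), this is the region integral divided by the full normalization integral.
Let t = x/L; then A² and the length scale cancel, so P = ∫_{3/4}^{5/6} sin(4·π·t)^2 dt ÷ ∫_{0}^{1} sin(4·π·t)^2 dt.
With ∫ sin(4·π·t)^2 dt = t/2 - sin(4·π·t)·cos(4·π·t)/(8·π) + C, the region integral is -√(3)/(32·π) + 1/24 and the full one is 1/2.
This works out to P = (-√(3)/16 + π/12)/π.

P ≈ 0.0489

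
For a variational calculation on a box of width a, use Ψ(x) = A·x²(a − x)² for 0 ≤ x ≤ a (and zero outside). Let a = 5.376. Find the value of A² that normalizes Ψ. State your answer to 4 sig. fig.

Normalization requires ∫|Ψ|² dx = 1, integrated from 0 to a.
∫|Ψ|² dx = A²·(a^9/630).
Hence A² = 1/[a^9/630].
Plugging in a = 5.376 yields A = 0.012960.

A^2 ≈ 0.0001680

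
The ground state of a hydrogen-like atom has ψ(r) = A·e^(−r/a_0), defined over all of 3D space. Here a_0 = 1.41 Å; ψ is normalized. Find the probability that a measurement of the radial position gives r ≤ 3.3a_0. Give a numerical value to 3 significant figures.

P ≈ 0.960

P = ∫ |ψ|² 4πr² dr over r ≤ 3.3a_0.
Normalization gives A² = 1/(π·a_0^3).
In terms of u = r/a_0 (A², 4π and the length scale all cancel between numerator and denominator), P = [∫_{0}^{3.3} u^2·e^(-2·u) du] / [∫_{0}^{∞} u^2·e^(-2·u) du].
With ∫ u^2·e^(-2·u) du = -(2·u^2 + 2·u + 1)·e^(-2·u)/4 + C, the region integral is 1/4 - 1469·e^(-33/5)/200 and the full one is 1/4.
Taking the ratio yields P = 0.9600.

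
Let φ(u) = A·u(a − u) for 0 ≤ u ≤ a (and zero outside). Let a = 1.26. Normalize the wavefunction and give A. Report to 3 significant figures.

A ≈ 3.07

The normalization condition is ∫|φ|² du = 1 from 0 to a.
With φ = A·u(a − u), the integral evaluates to A²·[a^5/30].
Substituting a = 1.26 gives A² = 9.446, so A = 3.074.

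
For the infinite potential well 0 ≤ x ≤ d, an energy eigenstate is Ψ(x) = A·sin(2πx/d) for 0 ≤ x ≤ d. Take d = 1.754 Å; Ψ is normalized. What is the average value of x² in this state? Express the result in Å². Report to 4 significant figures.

⟨x^2⟩ ≈ 0.9865 Å^2

⟨x²⟩ = ∫ x^2 |Ψ|² dx over the full domain.
Using sin²θ = (1 − cos 2θ)/2, the ratio of the moment integral to the normalization integral gives ⟨x²⟩ = -d^2/(8·π^2) + d^2/3.
With d = 1.754, ⟨x^2⟩ = 0.98654.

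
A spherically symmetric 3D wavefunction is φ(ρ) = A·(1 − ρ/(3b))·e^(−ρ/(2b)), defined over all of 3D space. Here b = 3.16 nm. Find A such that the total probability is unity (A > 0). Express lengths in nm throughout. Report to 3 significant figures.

We need A² ∫|f|² 4πρ² dρ = 1, taking the integral from 0 to ∞.
The angular integral contributes 4π, leaving ∫₀^∞ ρ²|φ|² dρ.
Recall ∫₀^∞ ρ^m e^(−ρ/β) dρ = m!·β^(m+1), ∫|φ|² 4πρ² dρ = A²·(8·π·b^3/3).
Setting this equal to 1 gives A² = 1/(8·π·b^3/3).
With b = 3.16: A² = 0.003783 and A = 0.06150.

A ≈ 0.0615 nm^(-3/2)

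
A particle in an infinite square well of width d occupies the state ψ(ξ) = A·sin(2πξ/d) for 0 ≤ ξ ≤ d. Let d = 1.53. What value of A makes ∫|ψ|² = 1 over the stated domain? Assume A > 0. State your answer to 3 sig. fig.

A ≈ 1.14

Require ∫ |ψ|² dξ = 1 over the whole domain.
Using sin²θ = (1 − cos 2θ)/2, carrying out the integral gives A² · d/2.
Hence A² = 1/[d/2].
Substituting d = 1.53 gives A² = 1.307, so A = 1.143.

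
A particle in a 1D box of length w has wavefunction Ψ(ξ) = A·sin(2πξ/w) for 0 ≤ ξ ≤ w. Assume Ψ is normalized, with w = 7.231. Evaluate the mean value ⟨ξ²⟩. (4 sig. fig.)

⟨ξ^2⟩ ≈ 16.77

The expectation value is the |Ψ|²-weighted average of ξ^2: ∫ ξ^2|Ψ|² dξ.
The ratio of the moment integral to the normalization integral gives ⟨ξ²⟩ = -w^2/(8·π^2) + w^2/3.
Putting w = 7.231 gives 16.767.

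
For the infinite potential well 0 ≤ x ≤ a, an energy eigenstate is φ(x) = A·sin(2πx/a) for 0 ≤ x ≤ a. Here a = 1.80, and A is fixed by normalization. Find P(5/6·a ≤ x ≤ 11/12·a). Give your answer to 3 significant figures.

P ≈ 0.0833

|φ|² is the probability density, so P = ∫_{5/6·a}^{11/12·a} |φ|² dx.
With A² fixed by ∫|φ|² = 1, i.e. A² = (a/2)^(−1), substitute and integrate.
Substituting u = x/a, A² and the length scale cancel in the ratio: P = ∫_{5/6}^{11/12} sin(2·π·u)^2 du / ∫_{0}^{1} sin(2·π·u)^2 du.
Using ∫ sin(2·π·u)^2 du = u/2 - sin(4·π·u)/(8·π), the numerator is 1/24 and the denominator is 1/2.
This works out to P = 1/12.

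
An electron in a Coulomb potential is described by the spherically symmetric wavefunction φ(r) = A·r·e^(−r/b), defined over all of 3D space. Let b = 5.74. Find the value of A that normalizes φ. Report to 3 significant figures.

A ≈ 0.00413

The normalization condition is ∫|φ|² 4πr² dr = 1 from 0 to ∞.
With ∫₀^∞ r^4 e^(−αr) dr = 4!/α^5, carrying out the integral gives A² · 3·π·b^5.
Setting this equal to 1 gives A² = 1/(3·π·b^5).
Plugging in b = 5.74 yields A = 0.004127.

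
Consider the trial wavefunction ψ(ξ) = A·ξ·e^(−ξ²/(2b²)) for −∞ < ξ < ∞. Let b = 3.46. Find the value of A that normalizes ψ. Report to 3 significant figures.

A ≈ 0.165

We need A² ∫|f|² dξ = 1, taking the integral from −∞ to ∞.
With ψ = A·ξ·e^(−ξ²/(2b²)), the integral evaluates to A²·[√(π)·b^3/2].
Hence A² = 1/[√(π)·b^3/2].
Substituting b = 3.46 gives A² = 0.02724, so A = 0.1650.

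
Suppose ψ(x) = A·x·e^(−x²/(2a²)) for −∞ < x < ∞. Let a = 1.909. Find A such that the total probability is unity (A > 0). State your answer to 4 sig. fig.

A ≈ 0.4027

The normalization condition is ∫|ψ|² dx = 1 from −∞ to ∞.
Using the Gaussian integral ∫_{−∞}^{∞} e^(−αx²) dx = √(π/α), carrying out the integral gives A² · √(π)·a^3/2.
So A² = (√(π)·a^3/2)^(−1).
Plugging in a = 1.909 yields A = 0.40273.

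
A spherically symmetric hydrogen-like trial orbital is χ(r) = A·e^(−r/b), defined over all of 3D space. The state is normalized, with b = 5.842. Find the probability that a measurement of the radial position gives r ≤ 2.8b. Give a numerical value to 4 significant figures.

P = ∫ |χ|² 4πr² dr over r ≤ 2.8b.
A² is fixed by ∫₀^∞ 4πr²|χ|² dr = 1, i.e. A² = (π·b^3)^(−1).
Substituting u = r/b, A², 4π and the length scale all cancel in the ratio: P = ∫_{0}^{2.8} u^2·e^(-2·u) du / ∫_{0}^{∞} u^2·e^(-2·u) du.
With ∫ u^2·e^(-2·u) du = -(2·u^2 + 2·u + 1)·e^(-2·u)/4 + C, the region integral is 1/4 - 557·e^(-28/5)/100 and the full one is 1/4.
Taking the ratio yields P = 0.91761.

P ≈ 0.9176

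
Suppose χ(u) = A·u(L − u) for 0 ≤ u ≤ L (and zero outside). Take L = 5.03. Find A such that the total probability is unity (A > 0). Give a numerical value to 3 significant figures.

Require ∫ |χ|² du = 1 over the whole domain.
The integral (without the A² prefactor) comes out to L^5/30.
Hence A² = 1/[L^5/30].
With L = 5.03: A² = 0.009317 and A = 0.09653.

A ≈ 0.0965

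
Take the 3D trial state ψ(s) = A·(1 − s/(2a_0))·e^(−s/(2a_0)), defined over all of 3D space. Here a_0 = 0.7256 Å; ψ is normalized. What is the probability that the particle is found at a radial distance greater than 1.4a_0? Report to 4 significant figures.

With dV = 4πs²ds, the probability is ∫|ψ|² dV over s > 1.4a_0.
The full normalization integral is A²·[8·π·a_0^3] = 1, fixing A².
Substituting u = s/a_0, A², 4π and the length scale all cancel in the ratio: P = ∫_{1.4}^{∞} u^2·(1 - u/2)^2·e^(-u) du / ∫_{0}^{∞} u^2·(1 - u/2)^2·e^(-u) du.
Using ∫ u^2·(1 - u/2)^2·e^(-u) du = -(u^4/4 + u^2 + 2·u + 2)·e^(-u), the numerator is ≈ 1.90383 and the denominator is 2.
The region integral divided by the full integral gives P = 0.95191.

P ≈ 0.9519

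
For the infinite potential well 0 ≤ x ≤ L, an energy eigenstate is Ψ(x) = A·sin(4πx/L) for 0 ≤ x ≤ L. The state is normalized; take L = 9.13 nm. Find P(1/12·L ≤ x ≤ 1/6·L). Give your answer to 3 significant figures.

P = ∫_{1/12·L}^{1/6·L} |Ψ(x)|² dx.
With A² fixed by ∫|Ψ|² = 1, i.e. A² = (L/2)^(−1), substitute and integrate.
In terms of u = x/L (A² and the length scale cancel between numerator and denominator), P = [∫_{1/12}^{1/6} sin(4·π·u)^2 du] / [∫_{0}^{1} sin(4·π·u)^2 du].
Using ∫ sin(4·π·u)^2 du = u/2 - sin(4·π·u)·cos(4·π·u)/(8·π), the numerator is √(3)/(16·π) + 1/24 and the denominator is 1/2.
This works out to P = (√(3)/8 + π/12)/π.

P ≈ 0.152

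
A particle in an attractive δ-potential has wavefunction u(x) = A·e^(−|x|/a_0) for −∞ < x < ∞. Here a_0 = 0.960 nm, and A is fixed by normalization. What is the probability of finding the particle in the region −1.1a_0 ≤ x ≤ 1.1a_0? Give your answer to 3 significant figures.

P ≈ 0.889

P = ∫_{−1.1a_0}^{1.1a_0} |u(x)|² dx.
The normalization integral ∫|u|²dx over the whole domain equals a_0·A², and A² cancels in the ratio.
Both integrals are even about x = 0, so only the x ≥ 0 halves are needed (the factors of 2 cancel). Substituting t = x/a_0, A² and the length scale cancel in the ratio: P = ∫_{0}^{1.1} e^(-2·t) dt / ∫_{0}^{∞} e^(-2·t) dt.
Using ∫ e^(-2·t) dt = -e^(-2·t)/2, the numerator is 1/2 - e^(-11/5)/2 and the denominator is 1/2.
The result is P = 0.8892.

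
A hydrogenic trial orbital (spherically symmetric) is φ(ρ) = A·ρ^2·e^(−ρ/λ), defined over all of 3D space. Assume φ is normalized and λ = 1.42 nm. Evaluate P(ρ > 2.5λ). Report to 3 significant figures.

P ≈ 0.762

Integrate the radial probability density 4πρ²|φ|² over ρ > 2.5λ.
A² is fixed by ∫₀^∞ 4πρ²|φ|² dρ = 1, i.e. A² = (45·π·λ^7/2)^(−1).
Let u = ρ/λ; then A², 4π and the length scale all cancel, so P = ∫_{2.5}^{∞} u^6·e^(-2·u) du ÷ ∫_{0}^{∞} u^6·e^(-2·u) du.
Using ∫ u^6·e^(-2·u) du = -(4·u^6 + 12·u^5 + 30·u^4 + 60·u^3 + 90·u^2 + 90·u + 45)·e^(-2·u)/8, the numerator is ≈ 4.2873 and the denominator is 45/8.
The region integral divided by the full integral gives P = 0.7622.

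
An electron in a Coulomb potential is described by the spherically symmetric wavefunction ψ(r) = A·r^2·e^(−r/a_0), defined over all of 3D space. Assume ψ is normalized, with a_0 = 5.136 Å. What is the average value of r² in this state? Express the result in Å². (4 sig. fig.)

⟨r²⟩ = ∫ r^2 |ψ|² 4πr² dr over the full domain.
Since the A² factors cancel between numerator and denominator, ⟨r²⟩ = 14·a_0^2.
Putting a_0 = 5.136 gives 369.30.

⟨r^2⟩ ≈ 369.3 Å^2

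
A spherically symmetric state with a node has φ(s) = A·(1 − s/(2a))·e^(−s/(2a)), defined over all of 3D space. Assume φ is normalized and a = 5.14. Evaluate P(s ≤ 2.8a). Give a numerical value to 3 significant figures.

P ≈ 0.0633

Integrate the radial probability density 4πs²|φ|² over s ≤ 2.8a.
A² is fixed by ∫₀^∞ 4πs²|φ|² ds = 1, i.e. A² = (8·π·a^3)^(−1).
Let u = s/a; then A², 4π and the length scale all cancel, so P = ∫_{0}^{2.8} u^2·(1 - u/2)^2·e^(-u) du ÷ ∫_{0}^{∞} u^2·(1 - u/2)^2·e^(-u) du.
An antiderivative of u^2·(1 - u/2)^2·e^(-u) is -(u^4/4 + u^2 + 2·u + 2)·e^(-u); evaluating from 0 to 2.8 gives ≈ 0.12666, while the full integral is 2.
This evaluates to P = 0.06333.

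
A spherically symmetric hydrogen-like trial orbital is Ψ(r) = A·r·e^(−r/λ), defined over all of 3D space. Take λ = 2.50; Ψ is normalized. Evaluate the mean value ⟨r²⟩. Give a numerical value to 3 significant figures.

⟨r^2⟩ ≈ 46.9

By definition ⟨r²⟩ = ∫ r^2 |Ψ(r)|² 4πr² dr.
Using ∫₀^∞ rⁿ e^(−αr) dr = n!/αⁿ⁺¹, since the A² factors cancel between numerator and denominator, ⟨r²⟩ = 15·λ^2/2.
With λ = 2.50, ⟨r^2⟩ = 46.88.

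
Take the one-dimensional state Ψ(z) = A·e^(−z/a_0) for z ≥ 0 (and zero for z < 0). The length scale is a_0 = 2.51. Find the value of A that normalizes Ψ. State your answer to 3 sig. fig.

Normalization requires ∫|Ψ|² dz = 1, integrated from 0 to ∞.
Using ∫₀^∞ zⁿ e^(−αz) dz = n!/αⁿ⁺¹, ∫|Ψ|² dz = A²·(a_0/2).
So A² = (a_0/2)^(−1).
Plugging in a_0 = 2.51 yields A = 0.8926.

A ≈ 0.893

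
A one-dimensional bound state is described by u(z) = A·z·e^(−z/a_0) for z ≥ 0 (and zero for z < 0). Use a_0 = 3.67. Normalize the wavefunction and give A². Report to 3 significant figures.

Require ∫ |u|² dz = 1 over the whole domain.
With ∫₀^∞ z^2 e^(−αz) dz = 2!/α^3, with u = A·z·e^(−z/a_0), the integral evaluates to A²·[a_0^3/4].
Plugging in a_0 = 3.67 yields A = 0.2845.

A^2 ≈ 0.0809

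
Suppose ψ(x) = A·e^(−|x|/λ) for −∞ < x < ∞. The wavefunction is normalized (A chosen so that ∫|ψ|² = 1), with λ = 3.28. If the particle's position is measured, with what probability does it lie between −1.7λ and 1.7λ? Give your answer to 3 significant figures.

P ≈ 0.967

|ψ|² is the probability density, so P = ∫_{−1.7λ}^{1.7λ} |ψ|² dx.
The normalization integral ∫|ψ|²dx over the whole domain equals λ·A², and A² cancels in the ratio.
Both integrals are even about x = 0, so only the x ≥ 0 halves are needed (the factors of 2 cancel). Let u = x/λ; then A² and the length scale cancel, so P = ∫_{0}^{1.7} e^(-2·u) du ÷ ∫_{0}^{∞} e^(-2·u) du.
An antiderivative of e^(-2·u) is -e^(-2·u)/2; evaluating from 0 to 1.7 gives 1/2 - e^(-17/5)/2, while the full integral is 1/2.
Taking the ratio, P = 0.9666.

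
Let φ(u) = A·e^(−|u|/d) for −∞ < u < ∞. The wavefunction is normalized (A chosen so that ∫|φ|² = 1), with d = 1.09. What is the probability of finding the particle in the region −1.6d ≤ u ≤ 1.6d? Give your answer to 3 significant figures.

P ≈ 0.959

The probability is P = ∫ |φ|² du over [−1.6d, 1.6d].
With A² fixed by ∫|φ|² = 1, i.e. A² = (d)^(−1), substitute and integrate.
Both integrals are even about u = 0, so only the u ≥ 0 halves are needed (the factors of 2 cancel). In terms of t = u/d (A² and the length scale cancel between numerator and denominator), P = [∫_{0}^{1.6} e^(-2·t) dt] / [∫_{0}^{∞} e^(-2·t) dt].
Using ∫ e^(-2·t) dt = -e^(-2·t)/2, the numerator is 1/2 - e^(-16/5)/2 and the denominator is 1/2.
Evaluating gives P = 0.9592.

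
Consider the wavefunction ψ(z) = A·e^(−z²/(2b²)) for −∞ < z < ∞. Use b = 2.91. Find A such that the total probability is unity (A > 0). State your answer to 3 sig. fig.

A ≈ 0.440

Require ∫ |ψ|² dz = 1 over the whole domain.
∫|ψ|² dz = A²·(√(π)·b).
Plugging in b = 2.91 yields A = 0.4403.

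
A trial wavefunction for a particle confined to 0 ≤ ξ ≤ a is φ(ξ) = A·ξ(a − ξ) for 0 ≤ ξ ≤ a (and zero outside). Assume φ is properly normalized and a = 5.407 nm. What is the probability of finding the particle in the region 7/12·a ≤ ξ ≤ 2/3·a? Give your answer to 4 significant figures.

P ≈ 0.1367

|φ|² is the probability density, so P = ∫_{7/12·a}^{2/3·a} |φ|² dξ.
The normalization integral ∫|φ|²dξ over the whole domain equals a^5/30·A², and A² cancels in the ratio.
In terms of u = ξ/a (A² and the length scale cancel between numerator and denominator), P = [∫_{7/12}^{2/3} u^2·(1 - u)^2 du] / [∫_{0}^{1} u^2·(1 - u)^2 du].
With ∫ u^2·(1 - u)^2 du = u^3·(6·u^2 - 15·u + 10)/30 + C, the region integral is ≈ 0.00455810 and the full one is 1/30.
Taking the ratio, P = 0.13674.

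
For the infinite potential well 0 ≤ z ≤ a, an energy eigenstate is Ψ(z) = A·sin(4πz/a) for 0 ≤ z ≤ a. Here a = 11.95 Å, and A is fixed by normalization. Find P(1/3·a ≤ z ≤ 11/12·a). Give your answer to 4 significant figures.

P ≈ 0.6522

|Ψ|² is the probability density, so P = ∫_{1/3·a}^{11/12·a} |Ψ|² dz.
With A² fixed by ∫|Ψ|² = 1, i.e. A² = (a/2)^(−1), substitute and integrate.
Let u = z/a; then A² and the length scale cancel, so P = ∫_{1/3}^{11/12} sin(4·π·u)^2 du ÷ ∫_{0}^{1} sin(4·π·u)^2 du.
With ∫ sin(4·π·u)^2 du = u/2 - sin(4·π·u)·cos(4·π·u)/(8·π) + C, the region integral is √(3)/(16·π) + 7/24 and the full one is 1/2.
Evaluating gives P = √(3)/(8·π) + 7/12.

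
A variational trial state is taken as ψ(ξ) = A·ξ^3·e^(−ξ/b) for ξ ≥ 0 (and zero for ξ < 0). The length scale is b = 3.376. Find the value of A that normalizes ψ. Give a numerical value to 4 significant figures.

A ≈ 0.005964

We need A² ∫|f|² dξ = 1, taking the integral from 0 to ∞.
∫|ψ|² dξ = A²·(45·b^7/8).
So A² = (45·b^7/8)^(−1).
Substituting b = 3.376 gives A² = 0.000035568, so A = 0.0059639.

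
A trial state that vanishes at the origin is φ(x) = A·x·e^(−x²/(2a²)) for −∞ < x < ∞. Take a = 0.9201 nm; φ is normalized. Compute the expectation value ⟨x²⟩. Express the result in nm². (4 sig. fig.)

⟨x²⟩ = ∫ x^2 |φ|² dx over the full domain.
Using the Gaussian integral ∫_{−∞}^{∞} e^(−αx²) dx = √(π/α), the ratio of the moment integral to the normalization integral gives ⟨x²⟩ = 3·a^2/2.
With a = 0.9201, ⟨x^2⟩ = 1.2699.

⟨x^2⟩ ≈ 1.270 nm^2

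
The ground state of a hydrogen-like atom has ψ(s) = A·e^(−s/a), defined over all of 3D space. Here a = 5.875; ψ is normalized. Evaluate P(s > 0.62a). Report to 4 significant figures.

P ≈ 0.8707

With dV = 4πs²ds, the probability is ∫|ψ|² dV over s > 0.62a.
A² is fixed by ∫₀^∞ 4πs²|ψ|² ds = 1, i.e. A² = (π·a^3)^(−1).
Let u = s/a; then A², 4π and the length scale all cancel, so P = ∫_{0.62}^{∞} u^2·e^(-2·u) du ÷ ∫_{0}^{∞} u^2·e^(-2·u) du.
With ∫ u^2·e^(-2·u) du = -(2·u^2 + 2·u + 1)·e^(-2·u)/4 + C, the region integral is 3761·e^(-31/25)/5000 and the full one is 1/4.
The region integral divided by the full integral gives P = 0.87070.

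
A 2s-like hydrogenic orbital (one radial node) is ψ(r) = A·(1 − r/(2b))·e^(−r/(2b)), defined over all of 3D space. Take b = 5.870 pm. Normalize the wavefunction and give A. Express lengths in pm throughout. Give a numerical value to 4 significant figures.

Normalization requires ∫|ψ|² 4πr² dr = 1, integrated from 0 to ∞.
(Spherical symmetry: dV = 4πr² dr.)
The integral (without the A² prefactor) comes out to 8·π·b^3.
So A² = (8·π·b^3)^(−1).
Plugging in b = 5.870 yields A = 0.014026.

A ≈ 0.01403 pm^(-3/2)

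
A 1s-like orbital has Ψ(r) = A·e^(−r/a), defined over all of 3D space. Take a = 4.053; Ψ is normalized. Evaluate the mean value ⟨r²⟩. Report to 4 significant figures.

⟨r^2⟩ ≈ 49.28

By definition ⟨r²⟩ = ∫ r^2 |Ψ(r)|² 4πr² dr.
Since the A² factors cancel between numerator and denominator, ⟨r²⟩ = 3·a^2.
Putting a = 4.053 gives 49.280.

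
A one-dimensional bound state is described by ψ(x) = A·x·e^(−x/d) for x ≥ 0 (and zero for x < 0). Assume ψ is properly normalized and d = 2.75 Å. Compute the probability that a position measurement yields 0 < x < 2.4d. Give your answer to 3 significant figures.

The probability is P = ∫ |ψ|² dx over [0, 2.4d].
The normalization integral ∫|ψ|²dx over the whole domain equals d^3/4·A², and A² cancels in the ratio.
In terms of u = x/d (A² and the length scale cancel between numerator and denominator), P = [∫_{0}^{2.4} u^2·e^(-2·u) du] / [∫_{0}^{∞} u^2·e^(-2·u) du].
With ∫ u^2·e^(-2·u) du = -(2·u^2 + 2·u + 1)·e^(-2·u)/4 + C, the region integral is 1/4 - 433·e^(-24/5)/100 and the full one is 1/4.
The result is P = 0.8575.

P ≈ 0.857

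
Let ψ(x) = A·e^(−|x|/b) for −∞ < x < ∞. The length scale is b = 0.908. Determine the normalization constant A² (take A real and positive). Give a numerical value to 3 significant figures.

A^2 ≈ 1.10

Require ∫ |ψ|² dx = 1 over the whole domain.
Recall ∫₀^∞ x^m e^(−x/β) dx = m!·β^(m+1), carrying out the integral gives A² · b.
Hence A² = 1/[b].
Plugging in b = 0.908 yields A = 1.049.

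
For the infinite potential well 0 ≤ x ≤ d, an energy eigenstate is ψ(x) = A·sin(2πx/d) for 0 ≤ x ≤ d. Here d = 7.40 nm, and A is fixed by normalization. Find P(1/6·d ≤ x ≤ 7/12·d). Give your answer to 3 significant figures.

P = ∫_{1/6·d}^{7/12·d} |ψ(x)|² dx.
Since A² = 1/(d/2), this is the region integral divided by the full normalization integral.
Let u = x/d; then A² and the length scale cancel, so P = ∫_{1/6}^{7/12} sin(2·π·u)^2 du ÷ ∫_{0}^{1} sin(2·π·u)^2 du.
Using ∫ sin(2·π·u)^2 du = u/2 - sin(4·π·u)/(8·π), the numerator is 5/24 and the denominator is 1/2.
Taking the ratio, P = 5/12.

P ≈ 0.417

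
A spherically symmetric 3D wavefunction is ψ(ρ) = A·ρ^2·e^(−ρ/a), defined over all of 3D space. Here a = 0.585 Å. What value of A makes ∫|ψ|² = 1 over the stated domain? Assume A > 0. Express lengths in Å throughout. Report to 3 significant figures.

A ≈ 0.777 Å^(-7/2)

Normalization requires ∫|ψ|² 4πρ² dρ = 1, integrated from 0 to ∞.
In 3D with spherical symmetry the volume element is 4πρ² dρ.
With ∫₀^∞ ρ^6 e^(−αρ) dρ = 6!/α^7, ∫|ψ|² 4πρ² dρ = A²·(45·π·a^7/2).
Setting this equal to 1 gives A² = 1/(45·π·a^7/2).
Substituting a = 0.585 gives A² = 0.6034, so A = 0.7768.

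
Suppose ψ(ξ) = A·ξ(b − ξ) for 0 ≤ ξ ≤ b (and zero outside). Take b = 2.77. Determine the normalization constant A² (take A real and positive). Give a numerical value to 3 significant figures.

A^2 ≈ 0.184

The normalization condition is ∫|ψ|² dξ = 1 from 0 to b.
∫|ψ|² dξ = A²·(b^5/30).
Hence A² = 1/[b^5/30].
Substituting b = 2.77 gives A² = 0.1840, so A = 0.4289.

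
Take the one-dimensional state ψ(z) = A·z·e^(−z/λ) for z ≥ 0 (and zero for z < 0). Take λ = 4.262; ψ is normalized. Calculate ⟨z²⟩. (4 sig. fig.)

⟨z^2⟩ ≈ 54.49

⟨z²⟩ = ∫ z^2 |ψ|² dz over the full domain.
Recall ∫₀^∞ z^m e^(−z/β) dz = m!·β^(m+1), the ratio of the moment integral to the normalization integral gives ⟨z²⟩ = 3·λ^2.
Putting λ = 4.262 gives 54.494.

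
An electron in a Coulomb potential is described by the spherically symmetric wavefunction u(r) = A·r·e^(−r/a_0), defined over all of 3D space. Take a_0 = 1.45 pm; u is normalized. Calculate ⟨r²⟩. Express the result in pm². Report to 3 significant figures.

⟨r^2⟩ ≈ 15.8 pm^2

By definition ⟨r²⟩ = ∫ r^2 |u(r)|² 4πr² dr.
With ∫₀^∞ r^6 e^(−αr) dr = 6!/α^7, the ratio of the moment integral to the normalization integral gives ⟨r²⟩ = 15·a_0^2/2.
Putting a_0 = 1.45 gives 15.77.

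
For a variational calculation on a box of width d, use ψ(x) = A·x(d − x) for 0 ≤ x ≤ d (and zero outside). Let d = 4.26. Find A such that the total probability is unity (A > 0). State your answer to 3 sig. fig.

A ≈ 0.146

Require ∫ |ψ|² dx = 1 over the whole domain.
Expanding the polynomial and integrating term by term, ∫|ψ|² dx = A²·(d^5/30).
Hence A² = 1/[d^5/30].
Substituting d = 4.26 gives A² = 0.02138, so A = 0.1462.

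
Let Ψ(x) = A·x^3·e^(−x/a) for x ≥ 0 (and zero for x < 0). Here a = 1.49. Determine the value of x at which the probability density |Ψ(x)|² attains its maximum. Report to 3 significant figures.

Set d/dx [|Ψ(x)|²] = 0 and solve for x > 0.
Solving yields x = 3·a.
With a = 1.49, the most probable position is 4.470.

x ≈ 4.47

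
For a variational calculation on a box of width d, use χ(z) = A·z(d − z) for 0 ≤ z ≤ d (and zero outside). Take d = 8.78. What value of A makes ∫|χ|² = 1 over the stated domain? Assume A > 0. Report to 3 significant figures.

A ≈ 0.0240

Normalization requires ∫|χ|² dz = 1, integrated from 0 to d.
With χ = A·z(d − z), the integral evaluates to A²·[d^5/30].
So A² = (d^5/30)^(−1).
Plugging in d = 8.78 yields A = 0.02398.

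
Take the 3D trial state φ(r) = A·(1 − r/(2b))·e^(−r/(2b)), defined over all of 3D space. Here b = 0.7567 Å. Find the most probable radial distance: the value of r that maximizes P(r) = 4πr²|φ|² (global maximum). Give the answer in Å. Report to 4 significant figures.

Differentiate P(r) = 4πr²|φ|² with respect to r and set to zero.
Solving yields r = b·(√(5) + 3).
With b = 0.7567, the most probable radial distance is 3.9621 Å.

r ≈ 3.962 Å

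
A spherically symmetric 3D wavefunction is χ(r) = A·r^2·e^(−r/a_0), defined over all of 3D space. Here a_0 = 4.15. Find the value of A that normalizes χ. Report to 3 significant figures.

Normalization requires ∫|χ|² 4πr² dr = 1, integrated from 0 to ∞.
(Spherical symmetry: dV = 4πr² dr.)
Carrying out the integral gives A² · 45·π·a_0^7/2.
Hence A² = 1/[45·π·a_0^7/2].
Substituting a_0 = 4.15 gives A² = 6.673E-7, so A = 0.0008169.

A ≈ 0.000817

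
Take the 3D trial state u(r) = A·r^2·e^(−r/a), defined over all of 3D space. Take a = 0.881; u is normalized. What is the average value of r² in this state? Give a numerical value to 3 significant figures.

⟨r^2⟩ ≈ 10.9

The expectation value is the |u|²-weighted average of r^2: ∫ r^2|u|² 4πr² dr.
The ratio of the moment integral to the normalization integral gives ⟨r²⟩ = 14·a^2.
With a = 0.881, ⟨r^2⟩ = 10.87.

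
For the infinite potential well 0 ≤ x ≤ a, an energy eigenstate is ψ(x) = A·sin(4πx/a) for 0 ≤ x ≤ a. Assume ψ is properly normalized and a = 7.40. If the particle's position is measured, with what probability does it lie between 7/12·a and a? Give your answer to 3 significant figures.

The probability is P = ∫ |ψ|² dx over [7/12·a, a].
With A² fixed by ∫|ψ|² = 1, i.e. A² = (a/2)^(−1), substitute and integrate.
In terms of u = x/a (A² and the length scale cancel between numerator and denominator), P = [∫_{7/12}^{1} sin(4·π·u)^2 du] / [∫_{0}^{1} sin(4·π·u)^2 du].
Using ∫ sin(4·π·u)^2 du = u/2 - sin(4·π·u)·cos(4·π·u)/(8·π), the numerator is √(3)/(32·π) + 5/24 and the denominator is 1/2.
Evaluating gives P = √(3)/(16·π) + 5/12.

P ≈ 0.451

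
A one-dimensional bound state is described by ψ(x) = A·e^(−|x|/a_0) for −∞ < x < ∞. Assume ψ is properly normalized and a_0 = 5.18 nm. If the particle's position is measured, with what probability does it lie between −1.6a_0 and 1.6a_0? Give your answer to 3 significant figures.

P = ∫_{−1.6a_0}^{1.6a_0} |ψ(x)|² dx.
The normalization integral ∫|ψ|²dx over the whole domain equals a_0·A², and A² cancels in the ratio.
Both integrals are even about x = 0, so only the x ≥ 0 halves are needed (the factors of 2 cancel). Substituting u = x/a_0, A² and the length scale cancel in the ratio: P = ∫_{0}^{1.6} e^(-2·u) du / ∫_{0}^{∞} e^(-2·u) du.
Using ∫ e^(-2·u) du = -e^(-2·u)/2, the numerator is 1/2 - e^(-16/5)/2 and the denominator is 1/2.
Evaluating gives P = 0.9592.

P ≈ 0.959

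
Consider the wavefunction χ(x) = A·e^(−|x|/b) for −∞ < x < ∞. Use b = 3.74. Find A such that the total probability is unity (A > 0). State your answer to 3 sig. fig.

Normalization requires ∫|χ|² dx = 1, integrated from −∞ to ∞.
The integral (without the A² prefactor) comes out to b.
With b = 3.74: A² = 0.2674 and A = 0.5171.

A ≈ 0.517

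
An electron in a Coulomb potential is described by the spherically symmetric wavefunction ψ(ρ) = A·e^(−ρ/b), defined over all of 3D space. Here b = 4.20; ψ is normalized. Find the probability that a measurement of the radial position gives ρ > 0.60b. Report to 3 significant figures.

Integrate the radial probability density 4πρ²|ψ|² over ρ > 0.60b.
Normalization gives A² = 1/(π·b^3).
In terms of u = ρ/b (A², 4π and the length scale all cancel between numerator and denominator), P = [∫_{0.60}^{∞} u^2·e^(-2·u) du] / [∫_{0}^{∞} u^2·e^(-2·u) du].
With ∫ u^2·e^(-2·u) du = -(2·u^2 + 2·u + 1)·e^(-2·u)/4 + C, the region integral is 73·e^(-6/5)/100 and the full one is 1/4.
Taking the ratio yields P = 0.8795.

P ≈ 0.879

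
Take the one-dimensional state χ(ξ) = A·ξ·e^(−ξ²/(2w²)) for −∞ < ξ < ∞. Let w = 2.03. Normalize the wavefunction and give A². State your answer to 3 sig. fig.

The normalization condition is ∫|χ|² dξ = 1 from −∞ to ∞.
Using the Gaussian integral ∫_{−∞}^{∞} e^(−αξ²) dξ = √(π/α), carrying out the integral gives A² · √(π)·w^3/2.
Plugging in w = 2.03 yields A = 0.3673.

A^2 ≈ 0.135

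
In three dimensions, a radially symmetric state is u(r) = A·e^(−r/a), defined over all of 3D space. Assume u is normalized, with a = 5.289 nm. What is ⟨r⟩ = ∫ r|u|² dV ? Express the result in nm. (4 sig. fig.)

The expectation value is the |u|²-weighted average of r: ∫ r|u|² 4πr² dr.
Using ∫₀^∞ rⁿ e^(−αr) dr = n!/αⁿ⁺¹, since the A² factors cancel between numerator and denominator, ⟨r⟩ = 3·a/2.
Putting a = 5.289 gives 7.9335.

⟨r⟩ ≈ 7.934 nm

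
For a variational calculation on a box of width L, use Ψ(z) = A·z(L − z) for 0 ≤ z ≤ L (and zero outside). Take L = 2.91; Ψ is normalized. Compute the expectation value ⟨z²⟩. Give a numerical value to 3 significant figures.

The expectation value is the |Ψ|²-weighted average of z^2: ∫ z^2|Ψ|² dz.
Expanding the polynomial and integrating term by term, since the A² factors cancel between numerator and denominator, ⟨z²⟩ = 2·L^2/7.
With L = 2.91, ⟨z^2⟩ = 2.419.

⟨z^2⟩ ≈ 2.42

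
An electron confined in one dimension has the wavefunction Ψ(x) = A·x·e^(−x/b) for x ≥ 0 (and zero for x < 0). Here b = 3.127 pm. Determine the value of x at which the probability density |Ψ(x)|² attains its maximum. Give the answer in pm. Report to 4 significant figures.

x ≈ 3.127 pm

Set d/dx [|Ψ(x)|²] = 0 and solve for x > 0.
Solving yields x = b.
With b = 3.127, the most probable position is 3.1270 pm.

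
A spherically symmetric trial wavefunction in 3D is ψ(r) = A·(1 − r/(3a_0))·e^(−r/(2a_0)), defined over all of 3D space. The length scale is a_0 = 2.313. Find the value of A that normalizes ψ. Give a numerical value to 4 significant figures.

A ≈ 0.09821

Require ∫ |ψ|² 4πr² dr = 1 over the whole domain.
In 3D with spherical symmetry the volume element is 4πr² dr.
Using ∫₀^∞ rⁿ e^(−αr) dr = n!/αⁿ⁺¹, carrying out the integral gives A² · 8·π·a_0^3/3.
With a_0 = 2.313: A² = 0.0096462 and A = 0.098215.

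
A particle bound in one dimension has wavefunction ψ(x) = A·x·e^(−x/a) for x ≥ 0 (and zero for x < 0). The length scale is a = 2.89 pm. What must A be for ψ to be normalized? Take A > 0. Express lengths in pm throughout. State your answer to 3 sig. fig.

A ≈ 0.407 pm^(-3/2)

Normalization requires ∫|ψ|² dx = 1, integrated from 0 to ∞.
Using ∫₀^∞ xⁿ e^(−αx) dx = n!/αⁿ⁺¹, ∫|ψ|² dx = A²·(a^3/4).
Substituting a = 2.89 gives A² = 0.1657, so A = 0.4071.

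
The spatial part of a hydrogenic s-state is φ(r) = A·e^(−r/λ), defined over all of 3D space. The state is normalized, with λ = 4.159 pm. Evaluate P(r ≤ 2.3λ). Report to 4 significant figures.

P ≈ 0.8374

With dV = 4πr²dr, the probability is ∫|φ|² dV over r ≤ 2.3λ.
The full normalization integral is A²·[π·λ^3] = 1, fixing A².
Substituting u = r/λ, A², 4π and the length scale all cancel in the ratio: P = ∫_{0}^{2.3} u^2·e^(-2·u) du / ∫_{0}^{∞} u^2·e^(-2·u) du.
An antiderivative of u^2·e^(-2·u) is -(2·u^2 + 2·u + 1)·e^(-2·u)/4; evaluating from 0 to 2.3 gives 1/4 - 809·e^(-23/5)/200, while the full integral is 1/4.
Taking the ratio yields P = 0.83736.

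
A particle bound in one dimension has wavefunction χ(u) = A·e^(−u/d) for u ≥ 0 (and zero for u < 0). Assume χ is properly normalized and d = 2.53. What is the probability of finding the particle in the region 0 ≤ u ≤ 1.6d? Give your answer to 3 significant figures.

P ≈ 0.959

P = ∫_{0}^{1.6d} |χ(u)|² du.
Since A² = 1/(d/2), this is the region integral divided by the full normalization integral.
Substituting t = u/d, A² and the length scale cancel in the ratio: P = ∫_{0}^{1.6} e^(-2·t) dt / ∫_{0}^{∞} e^(-2·t) dt.
Using ∫ e^(-2·t) dt = -e^(-2·t)/2, the numerator is 1/2 - e^(-16/5)/2 and the denominator is 1/2.
The result is P = 0.9592.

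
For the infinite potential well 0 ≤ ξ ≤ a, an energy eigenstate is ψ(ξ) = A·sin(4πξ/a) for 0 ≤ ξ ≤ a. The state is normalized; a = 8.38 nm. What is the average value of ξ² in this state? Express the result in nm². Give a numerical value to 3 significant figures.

⟨ξ^2⟩ ≈ 23.2 nm^2

The expectation value is the |ψ|²-weighted average of ξ^2: ∫ ξ^2|ψ|² dξ.
With ∫₀^a sin²(nπξ/a) dξ = a/2, the ratio of the moment integral to the normalization integral gives ⟨ξ²⟩ = -a^2/(32·π^2) + a^2/3.
Putting a = 8.38 gives 23.19.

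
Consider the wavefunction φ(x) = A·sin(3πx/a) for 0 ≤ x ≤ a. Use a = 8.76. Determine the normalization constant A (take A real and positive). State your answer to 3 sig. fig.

We need A² ∫|f|² dx = 1, taking the integral from 0 to a.
Using sin²θ = (1 − cos 2θ)/2, with φ = A·sin(3πx/a), the integral evaluates to A²·[a/2].
Hence A² = 1/[a/2].
Plugging in a = 8.76 yields A = 0.4778.

A ≈ 0.478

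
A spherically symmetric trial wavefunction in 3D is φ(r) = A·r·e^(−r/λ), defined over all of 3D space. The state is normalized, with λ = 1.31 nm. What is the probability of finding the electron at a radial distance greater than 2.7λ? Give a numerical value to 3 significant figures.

P = ∫ |φ|² 4πr² dr over r > 2.7λ.
Normalization gives A² = 1/(3·π·λ^5).
In terms of u = r/λ (A², 4π and the length scale all cancel between numerator and denominator), P = [∫_{2.7}^{∞} u^4·e^(-2·u) du] / [∫_{0}^{∞} u^4·e^(-2·u) du].
Using ∫ u^4·e^(-2·u) du = -(u^4/2 + u^3 + 3·u^2/2 + 3·u/2 + 3/4)·e^(-2·u), the numerator is ≈ 0.27998 and the denominator is 3/4.
Taking the ratio yields P = 0.3733.

P ≈ 0.373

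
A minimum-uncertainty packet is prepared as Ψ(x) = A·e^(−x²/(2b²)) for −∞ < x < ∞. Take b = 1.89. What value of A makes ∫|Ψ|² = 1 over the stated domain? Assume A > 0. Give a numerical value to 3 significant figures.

The normalization condition is ∫|Ψ|² dx = 1 from −∞ to ∞.
With ∫_{−∞}^{∞} x^(2m) e^(−αx²) dx = (2m−1)!!·√π / (2^m α^(m+1/2)), ∫|Ψ|² dx = A²·(√(π)·b).
Hence A² = 1/[√(π)·b].
With b = 1.89: A² = 0.2985 and A = 0.5464.

A ≈ 0.546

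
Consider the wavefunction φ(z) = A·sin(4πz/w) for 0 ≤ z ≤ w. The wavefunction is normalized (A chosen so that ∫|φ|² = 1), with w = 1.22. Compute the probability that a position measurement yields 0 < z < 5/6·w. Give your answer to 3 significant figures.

P = ∫_{0}^{5/6·w} |φ(z)|² dz.
With A² fixed by ∫|φ|² = 1, i.e. A² = (w/2)^(−1), substitute and integrate.
Let u = z/w; then A² and the length scale cancel, so P = ∫_{0}^{5/6} sin(4·π·u)^2 du ÷ ∫_{0}^{1} sin(4·π·u)^2 du.
Using ∫ sin(4·π·u)^2 du = u/2 - sin(4·π·u)·cos(4·π·u)/(8·π), the numerator is -√(3)/(32·π) + 5/12 and the denominator is 1/2.
Taking the ratio, P = -√(3)/(16·π) + 5/6.

P ≈ 0.799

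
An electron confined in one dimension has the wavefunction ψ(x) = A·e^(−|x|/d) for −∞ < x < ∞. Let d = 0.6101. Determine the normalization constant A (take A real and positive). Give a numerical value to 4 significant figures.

Normalization requires ∫|ψ|² dx = 1, integrated from −∞ to ∞.
Using ∫₀^∞ xⁿ e^(−αx) dx = n!/αⁿ⁺¹, ∫|ψ|² dx = A²·(d).
Hence A² = 1/[d].
Substituting d = 0.6101 gives A² = 1.6391, so A = 1.2803.

A ≈ 1.280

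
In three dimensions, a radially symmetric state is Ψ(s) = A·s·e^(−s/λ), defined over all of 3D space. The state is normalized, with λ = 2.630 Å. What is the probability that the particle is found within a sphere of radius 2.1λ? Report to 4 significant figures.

P ≈ 0.4102

With dV = 4πs²ds, the probability is ∫|Ψ|² dV over s ≤ 2.1λ.
The full normalization integral is A²·[3·π·λ^5] = 1, fixing A².
In terms of u = s/λ (A², 4π and the length scale all cancel between numerator and denominator), P = [∫_{0}^{2.1} u^4·e^(-2·u) du] / [∫_{0}^{∞} u^4·e^(-2·u) du].
An antiderivative of u^4·e^(-2·u) is -(u^4/2 + u^3 + 3·u^2/2 + 3·u/2 + 3/4)·e^(-2·u); evaluating from 0 to 2.1 gives ≈ 0.307630, while the full integral is 3/4.
Taking the ratio yields P = 0.41017.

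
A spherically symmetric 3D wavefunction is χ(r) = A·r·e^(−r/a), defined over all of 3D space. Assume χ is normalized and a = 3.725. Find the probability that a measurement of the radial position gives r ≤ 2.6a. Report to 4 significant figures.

P ≈ 0.5939

Integrate the radial probability density 4πr²|χ|² over r ≤ 2.6a.
The full normalization integral is A²·[3·π·a^5] = 1, fixing A².
Let u = r/a; then A², 4π and the length scale all cancel, so P = ∫_{0}^{2.6} u^4·e^(-2·u) du ÷ ∫_{0}^{∞} u^4·e^(-2·u) du.
Using ∫ u^4·e^(-2·u) du = -(u^4/2 + u^3 + 3·u^2/2 + 3·u/2 + 3/4)·e^(-2·u), the numerator is ≈ 0.445404 and the denominator is 3/4.
The region integral divided by the full integral gives P = 0.59387.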